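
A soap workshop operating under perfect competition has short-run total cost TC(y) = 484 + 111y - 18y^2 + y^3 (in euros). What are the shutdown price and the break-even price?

Shutdown price = €30; break-even price = €78

AVC = 111 - 18y + y^2; minimized at y = 9, giving min AVC = €30. That is the shutdown price.
ATC = 484/y + 111 - 18y + y^2. Setting dATC/dy = −484/y^2 − 18 + 2y = 0 gives y = 11 (since 2·11^3 − 18·11^2 = 484).
min ATC = 484/11 + 111 − 18·11 + 11^2 = €78. That is the break-even price.
Between these two prices the firm operates at a loss; above €78 it earns a profit.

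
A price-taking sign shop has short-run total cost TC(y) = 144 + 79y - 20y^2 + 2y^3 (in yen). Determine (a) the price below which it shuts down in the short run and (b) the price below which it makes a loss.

Shutdown price = ¥29; break-even price = ¥55

Shutdown price = min AVC. AVC = 79 - 20y + 2y^2, with vertex at y = 5 and minimum ¥29.
ATC = 144/y + 79 - 20y + 2y^2. Setting dATC/dy = −144/y^2 − 20 + 4y = 0 gives y = 6 (since 4·6^3 − 20·6^2 = 144).
min ATC = 144/6 + 79 − 20·6 + 2·6^2 = ¥55. That is the break-even price.
Between these two prices the firm operates at a loss; above ¥55 it earns a profit.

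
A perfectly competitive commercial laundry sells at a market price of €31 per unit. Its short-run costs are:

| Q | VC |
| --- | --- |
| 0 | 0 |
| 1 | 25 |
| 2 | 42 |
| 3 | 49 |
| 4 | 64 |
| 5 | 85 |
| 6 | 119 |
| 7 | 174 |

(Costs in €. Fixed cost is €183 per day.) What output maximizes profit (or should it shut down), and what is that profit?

Compute π = P·Q − TC at each output: Q=0: -183; Q=1: -177; Q=2: -163; Q=3: -139; Q=4: -123; Q=5: -113; Q=6: -116; Q=7: -140.
Profit is maximized at Q = 5. AVC there is 85/5 = €17 ≤ P, so producing beats shutting down (which would give -€183).

Q = 5; profit = -€113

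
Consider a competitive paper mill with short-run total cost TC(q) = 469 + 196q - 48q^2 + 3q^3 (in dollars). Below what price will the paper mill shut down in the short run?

The firm shuts down when price falls below the minimum of average variable cost. AVC = VC/q = 196 - 48q + 3q^2.
dAVC/dq = -48 + 6q = 0 gives q = 8. min AVC = 196 - 48·8 + 3·8^2 = 4.
For P < $4 the firm produces nothing.

$4 per unit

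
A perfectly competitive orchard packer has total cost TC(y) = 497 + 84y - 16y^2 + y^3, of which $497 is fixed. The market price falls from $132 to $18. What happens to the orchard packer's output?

Output falls from 12 to 0 (the firm shuts down)

AVC = 84 - 16y + y^2, minimized at y = 8 where min AVC = $20. MC = 84 - 32y + 3y^2.
At P = $132 ≥ min AVC, set P = MC on the rising branch: y = 12.
At P = $18 < min AVC = $20, price no longer covers variable cost at any output, so the firm shuts down: y = 0.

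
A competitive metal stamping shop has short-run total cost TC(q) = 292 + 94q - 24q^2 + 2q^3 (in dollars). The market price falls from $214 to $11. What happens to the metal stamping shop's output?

MC = 94 - 48q + 6q^2; the shutdown threshold is min AVC = $22 (at q = 6).
With P = $214 above the shutdown price, P = MC gives q = 10.
At P = $11 < min AVC = $22, price no longer covers variable cost at any output, so the firm shuts down: q = 0.

Output falls from 10 to 0 (the firm shuts down)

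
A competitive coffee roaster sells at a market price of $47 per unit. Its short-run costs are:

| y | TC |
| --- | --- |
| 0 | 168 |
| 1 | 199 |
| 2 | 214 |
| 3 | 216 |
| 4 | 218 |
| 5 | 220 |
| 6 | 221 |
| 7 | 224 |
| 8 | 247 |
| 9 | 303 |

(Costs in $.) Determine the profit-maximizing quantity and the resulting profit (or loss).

Compute π = P·y − TC at each output: y=0: -168; y=1: -152; y=2: -120; y=3: -75; y=4: -30; y=5: 15; y=6: 61; y=7: 105; y=8: 129; y=9: 120.
Profit is maximized at y = 8. AVC there is 79/8 = $9.88 ≤ P, so producing beats shutting down (which would give -$168).

y = 8; profit = $129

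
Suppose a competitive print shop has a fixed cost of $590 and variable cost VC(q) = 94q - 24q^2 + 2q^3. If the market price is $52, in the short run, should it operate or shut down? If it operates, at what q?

Variable cost is VC = 94q - 24q^2 + 2q^3, so AVC = VC/q = 94 - 24q + 2q^2 and MC = dTC/dq = 94 - 48q + 6q^2.
AVC hits its minimum where MC = AVC, at q = 6, giving min AVC = 94 - 24·6 + 2·6^2 = $22.
P = $52 exceeds min AVC = $22, so the firm stays open.
P = MC gives 42 - 48q + 6q^2 = 0, with roots 1 and 7. Take the larger (rising MC): q* = 7.
Check: AVC at q = 7 is $24 ≤ P, so revenue covers variable cost.
Profit = P·q − TC = 52·7 − 758 = -$394, a loss, but smaller than the $590 fixed cost the firm would lose by shutting down.

Produce at q = 7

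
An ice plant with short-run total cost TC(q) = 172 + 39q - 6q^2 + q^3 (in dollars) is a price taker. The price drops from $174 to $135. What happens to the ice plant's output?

Output falls from 9 to 8

MC = 39 - 12q + 3q^2; the shutdown threshold is min AVC = $30 (at q = 3).
With P = $174 above the shutdown price, P = MC gives q = 9.
At P = $135 ≥ min AVC, set P = MC: q = 8. The firm stays open but cuts output.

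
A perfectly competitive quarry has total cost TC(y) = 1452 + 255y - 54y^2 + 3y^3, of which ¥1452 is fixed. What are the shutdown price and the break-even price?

Shutdown price = ¥12; break-even price = ¥156

AVC = 255 - 54y + 3y^2; minimized at y = 9, giving min AVC = ¥12. That is the shutdown price.
ATC = 1452/y + 255 - 54y + 3y^2. Setting dATC/dy = −1452/y^2 − 54 + 6y = 0 gives y = 11 (since 6·11^3 − 54·11^2 = 1452).
min ATC = 1452/11 + 255 − 54·11 + 3·11^2 = ¥156. That is the break-even price.
For ¥12 ≤ P < ¥156 the firm produces at a loss; below ¥12 it shuts down.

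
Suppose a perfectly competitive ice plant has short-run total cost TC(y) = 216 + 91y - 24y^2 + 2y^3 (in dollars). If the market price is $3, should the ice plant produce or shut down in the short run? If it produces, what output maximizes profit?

Strip out fixed cost: VC = 91y - 24y^2 + 2y^3. Then AVC = 91 - 24y + 2y^2 and MC = 91 - 48y + 6y^2.
AVC is minimized where dAVC/dy = -24 + 4y = 0, at y = 6; min AVC = 91 - 24·6 + 2·6^2 = $19.
With P < min AVC ($3 < $19), every unit sold adds to the loss.
Shutting down limits the loss to fixed cost, $216.

Shut down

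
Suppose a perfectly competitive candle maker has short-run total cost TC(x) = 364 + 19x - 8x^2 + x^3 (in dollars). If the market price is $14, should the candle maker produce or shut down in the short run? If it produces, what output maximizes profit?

From TC, MC = TC'(x) = 19 - 16x + 3x^2 and AVC = VC/x = 19 - 8x + x^2.
AVC is minimized where dAVC/dx = -8 + 2x = 0, at x = 4; min AVC = 19 - 8·4 + 4^2 = $3.
Since P = $14 ≥ min AVC = $3, price covers variable cost and the firm should produce.
P = MC gives 5 - 16x + 3x^2 = 0, with roots 1/3 and 5. Take the larger (rising MC): x* = 5.
Check: AVC at x = 5 is $4 ≤ P, so revenue covers variable cost.
Profit = P·x − TC = 14·5 − 384 = -$314, a loss, but smaller than the $364 fixed cost the firm would lose by shutting down.

Produce at x = 5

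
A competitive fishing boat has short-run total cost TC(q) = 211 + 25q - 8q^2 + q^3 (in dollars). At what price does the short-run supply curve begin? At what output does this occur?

The shutdown price is the minimum of AVC. VC = 25q - 8q^2 + q^3, so AVC = 25 - 8q + q^2.
At the minimum of AVC, MC = AVC. MC = 25 - 16q + 3q^2; setting MC = AVC gives 2q^2 - 8q = 0, so q = 4. min AVC = 9.
For P < $9 the firm produces nothing.

$9 per unit, at q = 4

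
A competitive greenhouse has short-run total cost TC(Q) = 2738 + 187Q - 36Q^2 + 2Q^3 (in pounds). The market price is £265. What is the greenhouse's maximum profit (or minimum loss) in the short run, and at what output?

Profit = -£34 at Q = 13

AVC = 187 - 36Q + 2Q^2; min AVC = £25 at Q = 9. Since P = £265 ≥ min AVC, the firm produces.
MC = 187 - 72Q + 6Q^2. Setting P = MC and taking the root on the rising branch gives Q* = 13.
TR = 265·13 = 3445. TC = 2738 + 741 = 3479. Profit = 3445 − 3479 = -£34.
By producing, the firm covers all variable cost plus £2704 of fixed cost; shutting down would lose the full £2738.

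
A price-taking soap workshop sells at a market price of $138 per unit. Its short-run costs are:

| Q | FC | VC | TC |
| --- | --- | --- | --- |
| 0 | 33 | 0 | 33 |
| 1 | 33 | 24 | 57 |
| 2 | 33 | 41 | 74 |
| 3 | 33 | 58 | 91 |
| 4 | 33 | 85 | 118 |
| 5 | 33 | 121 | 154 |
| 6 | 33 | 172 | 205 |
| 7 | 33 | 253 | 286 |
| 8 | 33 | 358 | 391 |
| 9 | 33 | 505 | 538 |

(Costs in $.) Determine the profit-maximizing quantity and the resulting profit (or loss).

Q = 8; profit = $713

Profit at each row (π = 138Q − TC): Q=0: -33; Q=1: 81; Q=2: 202; Q=3: 323; Q=4: 434; Q=5: 536; Q=6: 623; Q=7: 680; Q=8: 713; Q=9: 704.
Profit is maximized at Q = 8. AVC there is 358/8 = $44.75 ≤ P, so producing beats shutting down (which would give -$33).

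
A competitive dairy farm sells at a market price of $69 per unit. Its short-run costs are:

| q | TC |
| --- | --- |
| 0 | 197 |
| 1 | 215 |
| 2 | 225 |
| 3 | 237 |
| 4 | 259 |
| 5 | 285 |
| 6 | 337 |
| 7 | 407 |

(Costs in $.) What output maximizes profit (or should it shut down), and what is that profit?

q = 6; profit = $77

Profit at each row (π = 69q − TC): q=0: -197; q=1: -146; q=2: -87; q=3: -30; q=4: 17; q=5: 60; q=6: 77; q=7: 76.
Profit is maximized at q = 6. AVC there is 140/6 = $23.33 ≤ P, so producing beats shutting down (which would give -$197).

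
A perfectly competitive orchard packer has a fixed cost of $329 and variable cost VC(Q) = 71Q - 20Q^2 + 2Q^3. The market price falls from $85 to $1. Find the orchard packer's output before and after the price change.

MC = 71 - 40Q + 6Q^2; the shutdown threshold is min AVC = $21 (at Q = 5).
With P = $85 above the shutdown price, P = MC gives Q = 7.
At P = $1 < min AVC = $21, price no longer covers variable cost at any output, so the firm shuts down: Q = 0.

Output falls from 7 to 0 (the firm shuts down)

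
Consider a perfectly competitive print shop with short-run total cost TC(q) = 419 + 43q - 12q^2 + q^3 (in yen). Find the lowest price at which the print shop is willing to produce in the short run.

¥7 per unit

The firm shuts down when price falls below the minimum of average variable cost. AVC = VC/q = 43 - 12q + q^2.
dAVC/dq = -12 + 2q = 0 gives q = 6. min AVC = 43 - 12·6 + 6^2 = 7.
For P < ¥7 the firm produces nothing.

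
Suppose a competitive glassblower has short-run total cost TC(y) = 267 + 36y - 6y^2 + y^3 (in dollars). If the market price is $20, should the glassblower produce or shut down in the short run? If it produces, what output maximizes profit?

Shut down

From TC, MC = TC'(y) = 36 - 12y + 3y^2 and AVC = VC/y = 36 - 6y + y^2.
The AVC parabola has its vertex at y = 6/2 = 3, where AVC = 36 - 6·3 + 3^2 = $27.
With P < min AVC ($20 < $27), every unit sold adds to the loss.
Best response: produce nothing and absorb the $267 fixed cost.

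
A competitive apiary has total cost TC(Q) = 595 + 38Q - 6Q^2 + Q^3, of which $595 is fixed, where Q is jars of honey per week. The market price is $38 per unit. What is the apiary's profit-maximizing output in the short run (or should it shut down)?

Produce at Q = 4

Strip out fixed cost: VC = 38Q - 6Q^2 + Q^3. Then AVC = 38 - 6Q + Q^2 and MC = 38 - 12Q + 3Q^2.
AVC hits its minimum where MC = AVC, at Q = 3, giving min AVC = 38 - 6·3 + 3^2 = $29.
Because $38 ≥ $29, revenue can cover variable cost; the firm operates.
Solving P = MC: -12Q + 3Q^2 = 0 ⇒ Q = 0 or 4. On the upward-sloping branch, Q* = 4.
Check: AVC at Q = 4 is $30 ≤ P, so revenue covers variable cost.
Profit = P·Q − TC = 38·4 − 715 = -$563, a loss, but smaller than the $595 fixed cost the firm would lose by shutting down.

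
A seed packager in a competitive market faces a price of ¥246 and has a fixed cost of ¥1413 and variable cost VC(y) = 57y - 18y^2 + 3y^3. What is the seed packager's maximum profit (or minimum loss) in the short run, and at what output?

AVC = 57 - 18y + 3y^2; min AVC = ¥30 at y = 3. Since P = ¥246 ≥ min AVC, the firm produces.
With MC = 57 - 36y + 9y^2, P = MC on the upward-sloping part at y* = 7.
TR = 246·7 = 1722. TC = 1413 + 546 = 1959. Profit = 1722 − 1959 = -¥237.
That loss of ¥237 beats the ¥1413 the firm would lose by shutting down; producing recovers ¥1176 of fixed cost.

Profit = -¥237 at y = 7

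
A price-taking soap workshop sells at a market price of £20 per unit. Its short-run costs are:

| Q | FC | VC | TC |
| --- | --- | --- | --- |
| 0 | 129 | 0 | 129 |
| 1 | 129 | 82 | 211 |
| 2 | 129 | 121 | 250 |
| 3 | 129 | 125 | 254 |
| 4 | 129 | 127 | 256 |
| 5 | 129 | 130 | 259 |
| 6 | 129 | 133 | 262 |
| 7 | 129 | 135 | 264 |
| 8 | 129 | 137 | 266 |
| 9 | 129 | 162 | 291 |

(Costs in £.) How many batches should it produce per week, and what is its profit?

Compute π = P·Q − TC at each output: Q=0: -129; Q=1: -191; Q=2: -210; Q=3: -194; Q=4: -176; Q=5: -159; Q=6: -142; Q=7: -124; Q=8: -106; Q=9: -111.
Profit is maximized at Q = 8. AVC there is 137/8 = £17.12 ≤ P, so producing beats shutting down (which would give -£129).

Q = 8; profit = -£106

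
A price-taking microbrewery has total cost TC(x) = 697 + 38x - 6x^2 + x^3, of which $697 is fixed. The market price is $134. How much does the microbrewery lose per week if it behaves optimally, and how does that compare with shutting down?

AVC = 38 - 6x + x^2; min AVC = $29 at x = 3. Since P = $134 ≥ min AVC, the firm produces.
With MC = 38 - 12x + 3x^2, P = MC on the upward-sloping part at x* = 8.
TR = 134·8 = 1072. TC = 697 + 432 = 1129. Profit = 1072 − 1129 = -$57.
That loss of $57 beats the $697 the firm would lose by shutting down; producing recovers $640 of fixed cost.

Profit = -$57 at x = 8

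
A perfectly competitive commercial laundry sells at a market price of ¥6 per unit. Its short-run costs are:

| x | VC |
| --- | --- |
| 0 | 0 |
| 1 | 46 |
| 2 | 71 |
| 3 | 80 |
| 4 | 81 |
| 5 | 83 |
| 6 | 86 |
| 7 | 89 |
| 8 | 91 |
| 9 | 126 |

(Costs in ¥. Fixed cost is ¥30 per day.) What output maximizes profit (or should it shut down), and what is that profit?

Compute π = P·x − TC at each output: x=0: -30; x=1: -70; x=2: -89; x=3: -92; x=4: -87; x=5: -83; x=6: -80; x=7: -77; x=8: -73; x=9: -102.
Profit is highest at x = 0. Equivalently, the lowest AVC in the table is 91/8 ≈ ¥11.38 at x = 8, and P = ¥6 falls below it — price never covers variable cost, so the firm shuts down and loses only its fixed cost.

x = 0 (shut down); profit = -¥30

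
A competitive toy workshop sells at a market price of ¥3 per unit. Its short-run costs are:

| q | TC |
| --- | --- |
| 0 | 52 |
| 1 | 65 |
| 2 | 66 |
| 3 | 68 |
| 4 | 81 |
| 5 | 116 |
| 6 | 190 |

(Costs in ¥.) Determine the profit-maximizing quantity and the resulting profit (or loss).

q = 0 (shut down); profit = -¥52

Profit at each row (π = 3q − TC): q=0: -52; q=1: -62; q=2: -60; q=3: -59; q=4: -69; q=5: -101; q=6: -172.
Profit is highest at q = 0. Equivalently, the lowest AVC in the table is 16/3 ≈ ¥5.33 at q = 3, and P = ¥3 falls below it — price never covers variable cost, so the firm shuts down and loses only its fixed cost.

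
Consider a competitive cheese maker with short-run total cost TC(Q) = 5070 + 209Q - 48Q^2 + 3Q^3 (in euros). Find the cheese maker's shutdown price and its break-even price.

AVC = 209 - 48Q + 3Q^2; minimized at Q = 8, giving min AVC = €17. That is the shutdown price.
ATC = 5070/Q + 209 - 48Q + 3Q^2. Setting dATC/dQ = −5070/Q^2 − 48 + 6Q = 0 gives Q = 13 (since 6·13^3 − 48·13^2 = 5070).
min ATC = 5070/13 + 209 − 48·13 + 3·13^2 = €482. That is the break-even price.
For €17 ≤ P < €482 the firm produces at a loss; below €17 it shuts down.

Shutdown price = €17; break-even price = €482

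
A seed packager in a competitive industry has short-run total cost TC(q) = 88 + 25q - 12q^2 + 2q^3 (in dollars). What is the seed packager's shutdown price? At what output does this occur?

The shutdown price is the minimum of AVC. VC = 25q - 12q^2 + 2q^3, so AVC = 25 - 12q + 2q^2.
At the minimum of AVC, MC = AVC. MC = 25 - 24q + 6q^2; setting MC = AVC gives 4q^2 - 12q = 0, so q = 3. min AVC = 7.
For P < $7 the firm produces nothing.

$7 per unit, at q = 3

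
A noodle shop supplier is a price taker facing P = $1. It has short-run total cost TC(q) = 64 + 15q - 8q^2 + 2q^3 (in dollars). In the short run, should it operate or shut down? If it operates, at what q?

Variable cost is VC = 15q - 8q^2 + 2q^3, so AVC = VC/q = 15 - 8q + 2q^2 and MC = dTC/dq = 15 - 16q + 6q^2.
AVC hits its minimum where MC = AVC, at q = 2, giving min AVC = 15 - 8·2 + 2·2^2 = $7.
With P < min AVC ($1 < $7), every unit sold adds to the loss.
Best response: produce nothing and absorb the $64 fixed cost.

Shut down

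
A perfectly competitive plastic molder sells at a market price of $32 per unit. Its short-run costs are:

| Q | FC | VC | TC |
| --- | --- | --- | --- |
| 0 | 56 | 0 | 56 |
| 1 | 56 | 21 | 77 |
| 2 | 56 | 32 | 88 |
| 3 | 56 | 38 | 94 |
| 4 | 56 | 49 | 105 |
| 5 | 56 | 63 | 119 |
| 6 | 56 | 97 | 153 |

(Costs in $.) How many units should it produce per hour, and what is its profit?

Q = 5; profit = $41

Compute π = P·Q − TC at each output: Q=0: -56; Q=1: -45; Q=2: -24; Q=3: 2; Q=4: 23; Q=5: 41; Q=6: 39.
Profit is maximized at Q = 5. AVC there is 63/5 = $12.60 ≤ P, so producing beats shutting down (which would give -$56).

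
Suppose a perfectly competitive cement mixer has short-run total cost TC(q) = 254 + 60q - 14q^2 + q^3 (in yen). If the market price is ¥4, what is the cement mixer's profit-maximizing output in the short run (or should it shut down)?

Variable cost is VC = 60q - 14q^2 + q^3, so AVC = VC/q = 60 - 14q + q^2 and MC = dTC/dq = 60 - 28q + 3q^2.
AVC is minimized where dAVC/dq = -14 + 2q = 0, at q = 7; min AVC = 60 - 14·7 + 7^2 = ¥11.
With P < min AVC (¥4 < ¥11), every unit sold adds to the loss.
Shutting down limits the loss to fixed cost, ¥254.

Shut down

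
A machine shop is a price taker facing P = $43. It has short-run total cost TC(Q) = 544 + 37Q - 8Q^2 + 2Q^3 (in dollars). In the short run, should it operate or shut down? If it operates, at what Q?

Strip out fixed cost: VC = 37Q - 8Q^2 + 2Q^3. Then AVC = 37 - 8Q + 2Q^2 and MC = 37 - 16Q + 6Q^2.
AVC hits its minimum where MC = AVC, at Q = 2, giving min AVC = 37 - 8·2 + 2·2^2 = $29.
Since P = $43 ≥ min AVC = $29, price covers variable cost and the firm should produce.
Solving P = MC: -6 - 16Q + 6Q^2 = 0 ⇒ Q = -1/3 or 3. On the upward-sloping branch, Q* = 3.
Check: AVC at Q = 3 is $31 ≤ P, so revenue covers variable cost.
Profit = P·Q − TC = 43·3 − 637 = -$508, a loss, but smaller than the $544 fixed cost the firm would lose by shutting down.

Produce at Q = 3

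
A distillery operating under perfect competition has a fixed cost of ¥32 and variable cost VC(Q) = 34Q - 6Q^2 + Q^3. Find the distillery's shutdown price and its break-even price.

AVC = 34 - 6Q + Q^2; minimized at Q = 3, giving min AVC = ¥25. That is the shutdown price.
ATC = 32/Q + 34 - 6Q + Q^2. Setting dATC/dQ = −32/Q^2 − 6 + 2Q = 0 gives Q = 4 (since 2·4^3 − 6·4^2 = 32).
min ATC = 32/4 + 34 − 6·4 + 4^2 = ¥34. That is the break-even price.
Between these two prices the firm operates at a loss; above ¥34 it earns a profit.

Shutdown price = ¥25; break-even price = ¥34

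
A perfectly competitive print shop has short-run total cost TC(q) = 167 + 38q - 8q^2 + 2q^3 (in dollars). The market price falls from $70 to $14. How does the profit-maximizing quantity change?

AVC = 38 - 8q + 2q^2, minimized at q = 2 where min AVC = $30. MC = 38 - 16q + 6q^2.
With P = $70 above the shutdown price, P = MC gives q = 4.
At P = $14 < min AVC = $30, price no longer covers variable cost at any output, so the firm shuts down: q = 0.

Output falls from 4 to 0 (the firm shuts down)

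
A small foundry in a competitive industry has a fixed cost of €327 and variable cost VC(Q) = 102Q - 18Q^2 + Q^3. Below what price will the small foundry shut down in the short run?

The firm shuts down when price falls below the minimum of average variable cost. AVC = VC/Q = 102 - 18Q + Q^2.
At the minimum of AVC, MC = AVC. MC = 102 - 36Q + 3Q^2; setting MC = AVC gives 2Q^2 - 18Q = 0, so Q = 9. min AVC = 21.
So the shutdown price is €21.

€21 per unit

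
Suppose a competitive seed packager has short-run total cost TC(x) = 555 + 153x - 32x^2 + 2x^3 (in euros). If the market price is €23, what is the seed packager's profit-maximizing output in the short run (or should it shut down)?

From TC, MC = TC'(x) = 153 - 64x + 6x^2 and AVC = VC/x = 153 - 32x + 2x^2.
AVC hits its minimum where MC = AVC, at x = 8, giving min AVC = 153 - 32·8 + 2·8^2 = €25.
P = €23 lies below min AVC = €25; no output level covers variable cost.
Shutting down limits the loss to fixed cost, €555.

Shut down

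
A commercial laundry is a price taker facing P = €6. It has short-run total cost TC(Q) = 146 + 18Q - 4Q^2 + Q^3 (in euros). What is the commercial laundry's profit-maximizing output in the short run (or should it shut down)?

From TC, MC = TC'(Q) = 18 - 8Q + 3Q^2 and AVC = VC/Q = 18 - 4Q + Q^2.
The AVC parabola has its vertex at Q = 4/2 = 2, where AVC = 18 - 4·2 + 2^2 = €14.
With P < min AVC (€6 < €14), every unit sold adds to the loss.
Best response: produce nothing and absorb the €146 fixed cost.

Shut down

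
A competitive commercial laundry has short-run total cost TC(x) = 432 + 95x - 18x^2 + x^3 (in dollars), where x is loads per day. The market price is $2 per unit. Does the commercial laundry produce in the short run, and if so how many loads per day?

Variable cost is VC = 95x - 18x^2 + x^3, so AVC = VC/x = 95 - 18x + x^2 and MC = dTC/dx = 95 - 36x + 3x^2.
AVC is minimized where dAVC/dx = -18 + 2x = 0, at x = 9; min AVC = 95 - 18·9 + 9^2 = $14.
P = $2 lies below min AVC = $14; no output level covers variable cost.
The firm minimizes its loss by shutting down and losing only its fixed cost of $432.

Shut down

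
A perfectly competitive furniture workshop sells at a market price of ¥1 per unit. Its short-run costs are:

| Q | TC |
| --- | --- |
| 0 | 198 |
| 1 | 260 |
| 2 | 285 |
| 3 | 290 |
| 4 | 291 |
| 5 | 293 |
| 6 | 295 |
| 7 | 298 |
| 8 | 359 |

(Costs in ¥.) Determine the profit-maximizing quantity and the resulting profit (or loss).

Compute π = P·Q − TC at each output: Q=0: -198; Q=1: -259; Q=2: -283; Q=3: -287; Q=4: -287; Q=5: -288; Q=6: -289; Q=7: -291; Q=8: -351.
Profit is highest at Q = 0. Equivalently, the lowest AVC in the table is 100/7 ≈ ¥14.29 at Q = 7, and P = ¥1 falls below it — price never covers variable cost, so the firm shuts down and loses only its fixed cost.

Q = 0 (shut down); profit = -¥198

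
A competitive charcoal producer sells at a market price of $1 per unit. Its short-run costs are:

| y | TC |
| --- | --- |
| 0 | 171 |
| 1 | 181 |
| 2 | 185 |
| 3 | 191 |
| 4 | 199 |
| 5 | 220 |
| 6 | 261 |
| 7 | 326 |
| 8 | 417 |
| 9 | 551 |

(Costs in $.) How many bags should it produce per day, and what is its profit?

Profit at each row (π = 1y − TC): y=0: -171; y=1: -180; y=2: -183; y=3: -188; y=4: -195; y=5: -215; y=6: -255; y=7: -319; y=8: -409; y=9: -542.
Profit is highest at y = 0. Equivalently, the lowest AVC in the table is 20/3 ≈ $6.67 at y = 3, and P = $1 falls below it — price never covers variable cost, so the firm shuts down and loses only its fixed cost.

y = 0 (shut down); profit = -$171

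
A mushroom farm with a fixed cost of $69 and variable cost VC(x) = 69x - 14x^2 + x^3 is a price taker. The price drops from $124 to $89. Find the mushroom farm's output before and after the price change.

Output falls from 11 to 10

MC = 69 - 28x + 3x^2; the shutdown threshold is min AVC = $20 (at x = 7).
At P = $124 ≥ min AVC, set P = MC on the rising branch: x = 11.
At P = $89 ≥ min AVC, set P = MC: x = 10. The firm stays open but cuts output.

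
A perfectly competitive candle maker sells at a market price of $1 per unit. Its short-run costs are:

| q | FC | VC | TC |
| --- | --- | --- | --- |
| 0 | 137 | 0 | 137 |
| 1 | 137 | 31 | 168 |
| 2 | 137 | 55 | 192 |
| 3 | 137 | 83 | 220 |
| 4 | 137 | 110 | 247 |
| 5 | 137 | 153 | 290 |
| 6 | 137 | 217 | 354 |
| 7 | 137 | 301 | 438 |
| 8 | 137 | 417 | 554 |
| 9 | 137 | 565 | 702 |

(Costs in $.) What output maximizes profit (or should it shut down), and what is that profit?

q = 0 (shut down); profit = -$137

Profit at each row (π = 1q − TC): q=0: -137; q=1: -167; q=2: -190; q=3: -217; q=4: -243; q=5: -285; q=6: -348; q=7: -431; q=8: -546; q=9: -693.
Profit is highest at q = 0. Equivalently, the lowest AVC in the table is 55/2 ≈ $27.50 at q = 2, and P = $1 falls below it — price never covers variable cost, so the firm shuts down and loses only its fixed cost.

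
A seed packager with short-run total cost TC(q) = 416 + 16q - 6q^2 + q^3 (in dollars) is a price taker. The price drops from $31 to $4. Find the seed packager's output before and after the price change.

AVC = 16 - 6q + q^2, minimized at q = 3 where min AVC = $7. MC = 16 - 12q + 3q^2.
At P = $31 ≥ min AVC, set P = MC on the rising branch: q = 5.
At P = $4 < min AVC = $7, price no longer covers variable cost at any output, so the firm shuts down: q = 0.

Output falls from 5 to 0 (the firm shuts down)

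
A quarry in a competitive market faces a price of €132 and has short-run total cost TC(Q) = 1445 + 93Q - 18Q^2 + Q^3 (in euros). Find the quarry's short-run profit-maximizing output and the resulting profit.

AVC = 93 - 18Q + Q^2 has its minimum €12 at Q = 9; price €132 clears that bar, so the firm operates.
With MC = 93 - 36Q + 3Q^2, P = MC on the upward-sloping part at Q* = 13.
TR = 132·13 = 1716. TC = 1445 + 364 = 1809. Profit = 1716 − 1809 = -€93.
That loss of €93 beats the €1445 the firm would lose by shutting down; producing recovers €1352 of fixed cost.

Profit = -€93 at Q = 13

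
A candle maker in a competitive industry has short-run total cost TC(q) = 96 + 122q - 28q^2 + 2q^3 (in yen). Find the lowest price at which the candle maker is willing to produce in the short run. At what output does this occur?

The firm shuts down when price falls below the minimum of average variable cost. AVC = VC/q = 122 - 28q + 2q^2.
dAVC/dq = -28 + 4q = 0 gives q = 7. min AVC = 122 - 28·7 + 2·7^2 = 24.
For P < ¥24 the firm produces nothing.

¥24 per unit, at q = 7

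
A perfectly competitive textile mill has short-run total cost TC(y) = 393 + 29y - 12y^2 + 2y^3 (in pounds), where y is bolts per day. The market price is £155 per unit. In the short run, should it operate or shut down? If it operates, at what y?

Strip out fixed cost: VC = 29y - 12y^2 + 2y^3. Then AVC = 29 - 12y + 2y^2 and MC = 29 - 24y + 6y^2.
AVC is minimized where dAVC/dy = -12 + 4y = 0, at y = 3; min AVC = 29 - 12·3 + 2·3^2 = £11.
Because £155 ≥ £11, revenue can cover variable cost; the firm operates.
Solving P = MC: -126 - 24y + 6y^2 = 0 ⇒ y = -3 or 7. On the upward-sloping branch, y* = 7.
Check: AVC at y = 7 is £43 ≤ P, so revenue covers variable cost.
Profit = P·y − TC = 155·7 − 694 = £391.

Produce at y = 7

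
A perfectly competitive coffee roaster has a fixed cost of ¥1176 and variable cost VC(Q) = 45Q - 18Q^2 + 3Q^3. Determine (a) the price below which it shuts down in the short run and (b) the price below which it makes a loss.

AVC = 45 - 18Q + 3Q^2; minimized at Q = 3, giving min AVC = ¥18. That is the shutdown price.
ATC = 1176/Q + 45 - 18Q + 3Q^2. Setting dATC/dQ = −1176/Q^2 − 18 + 6Q = 0 gives Q = 7 (since 6·7^3 − 18·7^2 = 1176).
min ATC = 1176/7 + 45 − 18·7 + 3·7^2 = ¥234. That is the break-even price.
For ¥18 ≤ P < ¥234 the firm produces at a loss; below ¥18 it shuts down.

Shutdown price = ¥18; break-even price = ¥234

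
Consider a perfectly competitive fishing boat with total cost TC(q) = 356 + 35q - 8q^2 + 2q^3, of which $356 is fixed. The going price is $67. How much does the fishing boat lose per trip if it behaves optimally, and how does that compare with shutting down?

AVC = 35 - 8q + 2q^2; min AVC = $27 at q = 2. Since P = $67 ≥ min AVC, the firm produces.
With MC = 35 - 16q + 6q^2, P = MC on the upward-sloping part at q* = 4.
TR = 67·4 = 268. TC = 356 + 140 = 496. Profit = 268 − 496 = -$228.
By producing, the firm covers all variable cost plus $128 of fixed cost; shutting down would lose the full $356.

Profit = -$228 at q = 4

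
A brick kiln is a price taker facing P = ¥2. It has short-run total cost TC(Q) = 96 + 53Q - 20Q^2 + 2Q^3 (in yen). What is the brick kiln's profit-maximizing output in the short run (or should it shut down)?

Shut down

Variable cost is VC = 53Q - 20Q^2 + 2Q^3, so AVC = VC/Q = 53 - 20Q + 2Q^2 and MC = dTC/dQ = 53 - 40Q + 6Q^2.
AVC hits its minimum where MC = AVC, at Q = 5, giving min AVC = 53 - 20·5 + 2·5^2 = ¥3.
Since P = ¥2 < min AVC = ¥3, price fails to cover variable cost at any output.
Shutting down limits the loss to fixed cost, ¥96.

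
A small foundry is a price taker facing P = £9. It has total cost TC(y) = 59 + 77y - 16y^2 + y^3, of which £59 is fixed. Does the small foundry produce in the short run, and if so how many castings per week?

Variable cost is VC = 77y - 16y^2 + y^3, so AVC = VC/y = 77 - 16y + y^2 and MC = dTC/dy = 77 - 32y + 3y^2.
AVC is minimized where dAVC/dy = -16 + 2y = 0, at y = 8; min AVC = 77 - 16·8 + 8^2 = £13.
P = £9 lies below min AVC = £13; no output level covers variable cost.
Best response: produce nothing and absorb the £59 fixed cost.

Shut down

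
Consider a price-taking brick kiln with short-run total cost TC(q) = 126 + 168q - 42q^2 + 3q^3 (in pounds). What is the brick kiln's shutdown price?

£21 per unit

The firm shuts down when price falls below the minimum of average variable cost. AVC = VC/q = 168 - 42q + 3q^2.
At the minimum of AVC, MC = AVC. MC = 168 - 84q + 9q^2; setting MC = AVC gives 6q^2 - 42q = 0, so q = 7. min AVC = 21.
The firm shuts down for any P below £21.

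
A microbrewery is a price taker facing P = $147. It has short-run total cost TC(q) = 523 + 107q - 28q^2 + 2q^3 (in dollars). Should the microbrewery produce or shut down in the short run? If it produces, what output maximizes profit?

Variable cost is VC = 107q - 28q^2 + 2q^3, so AVC = VC/q = 107 - 28q + 2q^2 and MC = dTC/dq = 107 - 56q + 6q^2.
AVC hits its minimum where MC = AVC, at q = 7, giving min AVC = 107 - 28·7 + 2·7^2 = $9.
Since P = $147 ≥ min AVC = $9, price covers variable cost and the firm should produce.
P = MC gives -40 - 56q + 6q^2 = 0, with roots -2/3 and 10. Take the larger (rising MC): q* = 10.
Check: AVC at q = 10 is $27 ≤ P, so revenue covers variable cost.
Profit = P·q − TC = 147·10 − 793 = $677.

Produce at q = 10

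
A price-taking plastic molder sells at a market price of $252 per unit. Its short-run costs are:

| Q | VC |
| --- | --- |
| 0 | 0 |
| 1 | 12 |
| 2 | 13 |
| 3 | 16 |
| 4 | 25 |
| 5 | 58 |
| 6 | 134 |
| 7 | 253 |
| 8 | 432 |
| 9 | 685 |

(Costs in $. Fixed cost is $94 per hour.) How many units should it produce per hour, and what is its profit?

Q = 8; profit = $1490

Compute π = P·Q − TC at each output: Q=0: -94; Q=1: 146; Q=2: 397; Q=3: 646; Q=4: 889; Q=5: 1108; Q=6: 1284; Q=7: 1417; Q=8: 1490; Q=9: 1489.
Profit is maximized at Q = 8. AVC there is 432/8 = $54 ≤ P, so producing beats shutting down (which would give -$94).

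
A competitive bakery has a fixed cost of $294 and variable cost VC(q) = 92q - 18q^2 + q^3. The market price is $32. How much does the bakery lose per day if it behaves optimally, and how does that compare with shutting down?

Profit = -$94 at q = 10

AVC = 92 - 18q + q^2; min AVC = $11 at q = 9. Since P = $32 ≥ min AVC, the firm produces.
MC = 92 - 36q + 3q^2. Setting P = MC and taking the root on the rising branch gives q* = 10.
TR = 32·10 = 320. TC = 294 + 120 = 414. Profit = 320 − 414 = -$94.
By producing, the firm covers all variable cost plus $200 of fixed cost; shutting down would lose the full $294.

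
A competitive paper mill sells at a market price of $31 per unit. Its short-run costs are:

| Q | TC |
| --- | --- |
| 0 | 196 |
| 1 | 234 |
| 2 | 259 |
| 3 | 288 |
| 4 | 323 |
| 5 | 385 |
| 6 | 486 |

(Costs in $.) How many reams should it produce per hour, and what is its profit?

Q = 3; profit = -$195

Profit at each row (π = 31Q − TC): Q=0: -196; Q=1: -203; Q=2: -197; Q=3: -195; Q=4: -199; Q=5: -230; Q=6: -300.
Profit is maximized at Q = 3. AVC there is 92/3 = $30.67 ≤ P, so producing beats shutting down (which would give -$196).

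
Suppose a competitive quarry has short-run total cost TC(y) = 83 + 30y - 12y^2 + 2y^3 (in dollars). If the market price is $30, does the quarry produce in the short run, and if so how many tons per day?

Produce at y = 4

Strip out fixed cost: VC = 30y - 12y^2 + 2y^3. Then AVC = 30 - 12y + 2y^2 and MC = 30 - 24y + 6y^2.
AVC is minimized where dAVC/dy = -12 + 4y = 0, at y = 3; min AVC = 30 - 12·3 + 2·3^2 = $12.
Because $30 ≥ $12, revenue can cover variable cost; the firm operates.
Set P = MC: 30 = 30 - 24y + 6y^2 → -24y + 6y^2 = 0. The roots are y = 0 and y = 4; the profit-maximizing output is on the rising part of MC, so y* = 4.
Check: AVC at y = 4 is $14 ≤ P, so revenue covers variable cost.
Profit = P·y − TC = 30·4 − 139 = -$19, a loss, but smaller than the $83 fixed cost the firm would lose by shutting down.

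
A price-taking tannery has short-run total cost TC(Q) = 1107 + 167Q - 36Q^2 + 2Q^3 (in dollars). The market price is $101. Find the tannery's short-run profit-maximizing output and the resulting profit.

Profit = -$139 at Q = 11

AVC = 167 - 36Q + 2Q^2; min AVC = $5 at Q = 9. Since P = $101 ≥ min AVC, the firm produces.
With MC = 167 - 72Q + 6Q^2, P = MC on the upward-sloping part at Q* = 11.
TR = 101·11 = 1111. TC = 1107 + 143 = 1250. Profit = 1111 − 1250 = -$139.
That loss of $139 beats the $1107 the firm would lose by shutting down; producing recovers $968 of fixed cost.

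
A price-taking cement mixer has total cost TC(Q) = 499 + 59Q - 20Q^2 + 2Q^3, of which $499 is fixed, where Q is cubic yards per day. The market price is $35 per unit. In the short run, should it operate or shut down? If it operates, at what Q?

Produce at Q = 6

Strip out fixed cost: VC = 59Q - 20Q^2 + 2Q^3. Then AVC = 59 - 20Q + 2Q^2 and MC = 59 - 40Q + 6Q^2.
AVC hits its minimum where MC = AVC, at Q = 5, giving min AVC = 59 - 20·5 + 2·5^2 = $9.
P = $35 exceeds min AVC = $9, so the firm stays open.
Solving P = MC: 24 - 40Q + 6Q^2 = 0 ⇒ Q = 2/3 or 6. On the upward-sloping branch, Q* = 6.
Check: AVC at Q = 6 is $11 ≤ P, so revenue covers variable cost.
Profit = P·Q − TC = 35·6 − 565 = -$355, a loss, but smaller than the $499 fixed cost the firm would lose by shutting down.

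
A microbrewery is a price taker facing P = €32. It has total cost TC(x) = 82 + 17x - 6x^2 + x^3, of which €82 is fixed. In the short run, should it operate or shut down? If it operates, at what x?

Produce at x = 5

Variable cost is VC = 17x - 6x^2 + x^3, so AVC = VC/x = 17 - 6x + x^2 and MC = dTC/dx = 17 - 12x + 3x^2.
The AVC parabola has its vertex at x = 6/2 = 3, where AVC = 17 - 6·3 + 3^2 = €8.
P = €32 exceeds min AVC = €8, so the firm stays open.
P = MC gives -15 - 12x + 3x^2 = 0, with roots -1 and 5. Take the larger (rising MC): x* = 5.
Check: AVC at x = 5 is €12 ≤ P, so revenue covers variable cost.
Profit = P·x − TC = 32·5 − 142 = €18.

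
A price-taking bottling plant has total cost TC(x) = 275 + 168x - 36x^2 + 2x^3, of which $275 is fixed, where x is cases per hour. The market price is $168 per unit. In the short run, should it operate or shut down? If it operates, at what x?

Produce at x = 12

Variable cost is VC = 168x - 36x^2 + 2x^3, so AVC = VC/x = 168 - 36x + 2x^2 and MC = dTC/dx = 168 - 72x + 6x^2.
AVC is minimized where dAVC/dx = -36 + 4x = 0, at x = 9; min AVC = 168 - 36·9 + 2·9^2 = $6.
Since P = $168 ≥ min AVC = $6, price covers variable cost and the firm should produce.
P = MC gives -72x + 6x^2 = 0, with roots 0 and 12. Take the larger (rising MC): x* = 12.
Check: AVC at x = 12 is $24 ≤ P, so revenue covers variable cost.
Profit = P·x − TC = 168·12 − 563 = $1453.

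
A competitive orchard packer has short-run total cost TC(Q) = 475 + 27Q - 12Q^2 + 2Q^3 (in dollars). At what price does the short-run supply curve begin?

$9 per unit

Short-run supply begins at min AVC. From VC = 27Q - 12Q^2 + 2Q^3, AVC = 27 - 12Q + 2Q^2.
At the minimum of AVC, MC = AVC. MC = 27 - 24Q + 6Q^2; setting MC = AVC gives 4Q^2 - 12Q = 0, so Q = 3. min AVC = 9.
The firm shuts down for any P below $9.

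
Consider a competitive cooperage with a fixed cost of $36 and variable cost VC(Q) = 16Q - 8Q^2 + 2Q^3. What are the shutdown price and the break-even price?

Shutdown price = $8; break-even price = $22

AVC = 16 - 8Q + 2Q^2; minimized at Q = 2, giving min AVC = $8. That is the shutdown price.
ATC = 36/Q + 16 - 8Q + 2Q^2. Setting dATC/dQ = −36/Q^2 − 8 + 4Q = 0 gives Q = 3 (since 4·3^3 − 8·3^2 = 36).
min ATC = 36/3 + 16 − 8·3 + 2·3^2 = $22. That is the break-even price.
For $8 ≤ P < $22 the firm produces at a loss; below $8 it shuts down.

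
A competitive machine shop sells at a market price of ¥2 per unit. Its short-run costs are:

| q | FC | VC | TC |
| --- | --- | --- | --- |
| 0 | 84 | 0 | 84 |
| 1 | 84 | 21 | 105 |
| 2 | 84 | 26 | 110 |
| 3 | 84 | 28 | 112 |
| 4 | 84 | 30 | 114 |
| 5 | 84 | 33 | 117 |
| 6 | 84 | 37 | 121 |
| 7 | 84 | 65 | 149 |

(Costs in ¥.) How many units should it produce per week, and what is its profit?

Profit at each row (π = 2q − TC): q=0: -84; q=1: -103; q=2: -106; q=3: -106; q=4: -106; q=5: -107; q=6: -109; q=7: -135.
Profit is highest at q = 0. Equivalently, the lowest AVC in the table is 37/6 ≈ ¥6.17 at q = 6, and P = ¥2 falls below it — price never covers variable cost, so the firm shuts down and loses only its fixed cost.

q = 0 (shut down); profit = -¥84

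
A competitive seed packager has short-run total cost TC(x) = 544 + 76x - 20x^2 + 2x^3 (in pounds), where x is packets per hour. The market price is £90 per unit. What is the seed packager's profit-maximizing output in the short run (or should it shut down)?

Produce at x = 7

Strip out fixed cost: VC = 76x - 20x^2 + 2x^3. Then AVC = 76 - 20x + 2x^2 and MC = 76 - 40x + 6x^2.
AVC is minimized where dAVC/dx = -20 + 4x = 0, at x = 5; min AVC = 76 - 20·5 + 2·5^2 = £26.
Since P = £90 ≥ min AVC = £26, price covers variable cost and the firm should produce.
Set P = MC: 90 = 76 - 40x + 6x^2 → -14 - 40x + 6x^2 = 0. The roots are x = -1/3 and x = 7; the profit-maximizing output is on the rising part of MC, so x* = 7.
Check: AVC at x = 7 is £34 ≤ P, so revenue covers variable cost.
Profit = P·x − TC = 90·7 − 782 = -£152, a loss, but smaller than the £544 fixed cost the firm would lose by shutting down.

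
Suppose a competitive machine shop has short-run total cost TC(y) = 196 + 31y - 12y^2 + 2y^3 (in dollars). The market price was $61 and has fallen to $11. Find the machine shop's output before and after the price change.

Output falls from 5 to 0 (the firm shuts down)

AVC = 31 - 12y + 2y^2, minimized at y = 3 where min AVC = $13. MC = 31 - 24y + 6y^2.
At P = $61 ≥ min AVC, set P = MC on the rising branch: y = 5.
At P = $11 < min AVC = $13, price no longer covers variable cost at any output, so the firm shuts down: y = 0.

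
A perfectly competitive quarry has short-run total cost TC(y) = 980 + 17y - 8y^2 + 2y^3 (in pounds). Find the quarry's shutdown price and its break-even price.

Shutdown price = min AVC. AVC = 17 - 8y + 2y^2, with vertex at y = 2 and minimum £9.
ATC = 980/y + 17 - 8y + 2y^2. Setting dATC/dy = −980/y^2 − 8 + 4y = 0 gives y = 7 (since 4·7^3 − 8·7^2 = 980).
min ATC = 980/7 + 17 − 8·7 + 2·7^2 = £199. That is the break-even price.
Between these two prices the firm operates at a loss; above £199 it earns a profit.

Shutdown price = £9; break-even price = £199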